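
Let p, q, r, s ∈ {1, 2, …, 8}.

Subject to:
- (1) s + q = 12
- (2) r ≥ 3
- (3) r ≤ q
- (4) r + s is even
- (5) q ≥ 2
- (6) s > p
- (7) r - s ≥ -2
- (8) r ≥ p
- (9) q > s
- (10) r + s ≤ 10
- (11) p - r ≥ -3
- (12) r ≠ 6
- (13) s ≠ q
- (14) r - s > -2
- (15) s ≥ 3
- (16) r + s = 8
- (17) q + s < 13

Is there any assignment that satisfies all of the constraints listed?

Satisfiable

Take p = 3, q = 8, r = 4, s = 4. Then constraint 1: s + q = 12; constraint 7: r - s = 0, and every other listed constraint is also met.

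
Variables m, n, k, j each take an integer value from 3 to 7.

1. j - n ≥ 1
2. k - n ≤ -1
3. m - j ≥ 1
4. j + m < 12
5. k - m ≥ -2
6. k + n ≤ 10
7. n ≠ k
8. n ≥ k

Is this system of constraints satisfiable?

Unsatisfiable

Constraints 1, 2, 3, and 5 give j − n ≥ 1, n − k ≥ 1, k − m ≥ -2, m − j ≥ 1.
Adding all 4 inequalities: the left sides telescope to 0, and the right sides sum to 1 + 1 + (-2) + 1 = 1. So 0 ≥ 1, which is false.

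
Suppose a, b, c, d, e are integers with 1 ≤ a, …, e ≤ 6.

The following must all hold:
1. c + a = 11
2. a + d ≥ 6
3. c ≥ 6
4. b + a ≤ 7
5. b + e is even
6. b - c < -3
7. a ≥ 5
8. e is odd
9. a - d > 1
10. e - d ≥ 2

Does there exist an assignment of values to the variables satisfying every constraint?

Satisfiable

Setting (a, b, c, d, e) = (5, 1, 6, 1, 3) satisfies everything: constraint 1: c + a = 11; constraint 2: a + d = 6; constraint 4: b + a = 6, and the others follow.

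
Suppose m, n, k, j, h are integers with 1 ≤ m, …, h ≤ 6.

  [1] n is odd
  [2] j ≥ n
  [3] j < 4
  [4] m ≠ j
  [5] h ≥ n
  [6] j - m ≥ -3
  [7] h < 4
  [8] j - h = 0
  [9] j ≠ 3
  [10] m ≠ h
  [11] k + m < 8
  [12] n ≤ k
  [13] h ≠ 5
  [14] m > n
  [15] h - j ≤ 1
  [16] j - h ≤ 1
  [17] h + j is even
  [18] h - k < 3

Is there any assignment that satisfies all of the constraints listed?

Satisfiable

One satisfying assignment is m = 5, n = 1, k = 1, j = 2, h = 2.
For the less obvious constraints — constraint 6: j - m = -3; constraint 8: j - h = 0 — and the others hold by inspection.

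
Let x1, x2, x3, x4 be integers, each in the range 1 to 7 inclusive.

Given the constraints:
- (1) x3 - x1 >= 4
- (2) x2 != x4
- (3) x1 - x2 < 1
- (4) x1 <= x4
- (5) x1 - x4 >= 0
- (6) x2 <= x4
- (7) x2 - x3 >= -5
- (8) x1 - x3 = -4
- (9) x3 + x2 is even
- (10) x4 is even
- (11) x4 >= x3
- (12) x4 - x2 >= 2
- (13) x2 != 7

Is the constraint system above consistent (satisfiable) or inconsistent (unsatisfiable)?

Unsatisfiable

Constraints 1, 5, 7, and 12 give x4 − x2 ≥ 2, x2 − x3 ≥ -5, x3 − x1 ≥ 4, x1 − x4 ≥ 0.
Adding all 4 inequalities: the left sides telescope to 0, and the right sides sum to 2 + (-5) + 4 + 0 = 1. So 0 ≥ 1, which is false.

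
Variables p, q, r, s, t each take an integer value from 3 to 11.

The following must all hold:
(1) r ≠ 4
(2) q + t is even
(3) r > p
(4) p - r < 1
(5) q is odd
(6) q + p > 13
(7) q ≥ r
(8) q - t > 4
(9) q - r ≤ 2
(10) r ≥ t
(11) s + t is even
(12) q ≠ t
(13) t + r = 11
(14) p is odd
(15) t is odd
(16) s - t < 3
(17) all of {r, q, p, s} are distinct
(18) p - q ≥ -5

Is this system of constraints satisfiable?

Take p = 7, q = 9, r = 8, s = 3, t = 3. Then constraint 4: p - r = -1; constraint 6: q + p = 16, and every other listed constraint is also met.

Satisfiable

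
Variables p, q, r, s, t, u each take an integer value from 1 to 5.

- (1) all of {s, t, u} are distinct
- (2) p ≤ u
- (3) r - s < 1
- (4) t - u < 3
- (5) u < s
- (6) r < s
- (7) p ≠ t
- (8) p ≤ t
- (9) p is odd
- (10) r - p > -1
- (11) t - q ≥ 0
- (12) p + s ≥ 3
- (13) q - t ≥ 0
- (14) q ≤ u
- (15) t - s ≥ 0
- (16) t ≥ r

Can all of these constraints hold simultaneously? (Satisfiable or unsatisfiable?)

Unsatisfiable

Constraints 5, 13, 14, and 15 give s ≤ t, t ≤ q, q ≤ u, u < s. Chaining: s ≤ t ≤ q ≤ u < s, which forces s < s — impossible.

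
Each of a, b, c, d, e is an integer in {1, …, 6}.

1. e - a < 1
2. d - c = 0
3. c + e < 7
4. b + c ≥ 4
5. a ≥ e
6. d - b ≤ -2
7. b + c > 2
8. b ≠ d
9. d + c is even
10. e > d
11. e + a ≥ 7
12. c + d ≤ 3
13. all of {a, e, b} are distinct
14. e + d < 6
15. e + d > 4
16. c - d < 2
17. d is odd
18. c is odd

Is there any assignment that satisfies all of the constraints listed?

The assignment a = 6, b = 3, c = 1, d = 1, e = 4 works:
  constraint 1 holds since e - a = -2.
  constraint 2 holds since d - c = 0.
  constraint 3 holds since c + e = 5.
The rest check out directly.

Satisfiable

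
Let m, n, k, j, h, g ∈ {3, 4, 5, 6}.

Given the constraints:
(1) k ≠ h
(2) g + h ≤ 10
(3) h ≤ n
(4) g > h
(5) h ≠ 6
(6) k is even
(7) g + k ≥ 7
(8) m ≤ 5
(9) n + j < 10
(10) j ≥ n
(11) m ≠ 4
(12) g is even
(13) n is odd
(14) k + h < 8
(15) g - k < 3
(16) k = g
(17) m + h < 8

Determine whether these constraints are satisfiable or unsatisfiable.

Satisfiable

Setting (m, n, k, j, h, g) = (3, 3, 4, 4, 3, 4) satisfies everything: constraint 2: g + h = 7; constraint 7: g + k = 8; constraint 9: n + j = 7, and the others follow.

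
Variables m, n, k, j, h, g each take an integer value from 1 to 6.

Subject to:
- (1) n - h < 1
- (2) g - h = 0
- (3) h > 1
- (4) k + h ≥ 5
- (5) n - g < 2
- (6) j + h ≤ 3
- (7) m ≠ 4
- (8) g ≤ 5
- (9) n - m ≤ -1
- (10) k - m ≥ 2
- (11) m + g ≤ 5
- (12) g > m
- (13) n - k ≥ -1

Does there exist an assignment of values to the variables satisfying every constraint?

Constraints 9, 10, and 13 give k − m ≥ 2, m − n ≥ 1, n − k ≥ -1.
Adding all 3 inequalities: the left sides telescope to 0, and the right sides sum to 2 + 1 + (-1) = 2. So 0 ≥ 2, which is false.

Unsatisfiable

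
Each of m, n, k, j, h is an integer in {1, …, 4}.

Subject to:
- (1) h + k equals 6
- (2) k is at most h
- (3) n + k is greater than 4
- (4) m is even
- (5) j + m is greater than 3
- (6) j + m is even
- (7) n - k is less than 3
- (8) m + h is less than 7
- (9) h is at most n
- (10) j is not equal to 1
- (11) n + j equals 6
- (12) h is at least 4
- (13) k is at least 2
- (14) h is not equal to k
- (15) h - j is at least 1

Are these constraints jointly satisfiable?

Take m = 2, n = 4, k = 2, j = 2, h = 4. Then constraint 1: h + k = 6; constraint 3: n + k = 6, and every other listed constraint is also met.

Satisfiable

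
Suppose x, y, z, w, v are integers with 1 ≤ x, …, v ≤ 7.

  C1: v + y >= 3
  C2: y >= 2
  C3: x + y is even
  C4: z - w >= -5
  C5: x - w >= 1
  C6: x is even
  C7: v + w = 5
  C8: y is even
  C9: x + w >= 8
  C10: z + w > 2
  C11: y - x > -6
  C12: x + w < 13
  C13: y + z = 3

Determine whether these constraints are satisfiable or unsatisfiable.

One satisfying assignment is x = 6, y = 2, z = 1, w = 4, v = 1.
For the less obvious constraints — constraint 1: v + y = 3; constraint 4: z - w = -3 — and the others hold by inspection.

Satisfiable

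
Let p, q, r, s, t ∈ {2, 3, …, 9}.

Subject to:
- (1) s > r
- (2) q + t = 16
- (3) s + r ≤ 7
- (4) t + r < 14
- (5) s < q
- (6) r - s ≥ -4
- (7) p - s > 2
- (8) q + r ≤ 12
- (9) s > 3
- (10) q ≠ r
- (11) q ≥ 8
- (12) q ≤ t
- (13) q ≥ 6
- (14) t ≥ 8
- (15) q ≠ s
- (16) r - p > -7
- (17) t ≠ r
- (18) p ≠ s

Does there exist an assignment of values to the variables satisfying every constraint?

Take p = 7, q = 8, r = 3, s = 4, t = 8. Then constraint 2: q + t = 16; constraint 3: s + r = 7; constraint 4: t + r = 11, and every other listed constraint is also met.

Satisfiable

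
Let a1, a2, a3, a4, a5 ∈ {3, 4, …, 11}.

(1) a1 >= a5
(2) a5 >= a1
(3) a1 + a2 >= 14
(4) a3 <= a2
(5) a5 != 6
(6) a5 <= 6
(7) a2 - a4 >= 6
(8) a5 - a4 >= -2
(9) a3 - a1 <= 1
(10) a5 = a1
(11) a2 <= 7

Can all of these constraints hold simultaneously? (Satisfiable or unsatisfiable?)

From constraints 2 and 6: a1 ≤ a5 ≤ 6. From constraint 11: a2 ≤ 7. Hence a1 + a2 ≤ 13. But constraint 3 requires a1 + a2 ≥ 14, and 14 > 13. Contradiction.

Unsatisfiable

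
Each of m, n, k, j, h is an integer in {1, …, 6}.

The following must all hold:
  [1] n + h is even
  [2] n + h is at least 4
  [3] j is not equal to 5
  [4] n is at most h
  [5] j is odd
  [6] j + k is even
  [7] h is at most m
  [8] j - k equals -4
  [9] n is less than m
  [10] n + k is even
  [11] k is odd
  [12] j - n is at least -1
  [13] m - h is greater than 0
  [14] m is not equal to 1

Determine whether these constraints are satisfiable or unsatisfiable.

Setting (m, n, k, j, h) = (6, 1, 5, 1, 5) satisfies everything: constraint 2: n + h = 6; constraint 8: j - k = -4; constraint 12: j - n = 0, and the others follow.

Satisfiable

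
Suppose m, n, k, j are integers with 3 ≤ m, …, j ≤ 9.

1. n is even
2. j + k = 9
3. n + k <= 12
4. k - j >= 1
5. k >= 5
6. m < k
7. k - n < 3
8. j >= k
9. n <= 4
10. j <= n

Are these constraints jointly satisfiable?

Unsatisfiable

From constraints 5 and 8: j ≥ k and k ≥ 5, so j ≥ 5. From constraints 9 and 10: j ≤ n and n ≤ 4, so j ≤ 4. But 4 < 5, so no value of j works.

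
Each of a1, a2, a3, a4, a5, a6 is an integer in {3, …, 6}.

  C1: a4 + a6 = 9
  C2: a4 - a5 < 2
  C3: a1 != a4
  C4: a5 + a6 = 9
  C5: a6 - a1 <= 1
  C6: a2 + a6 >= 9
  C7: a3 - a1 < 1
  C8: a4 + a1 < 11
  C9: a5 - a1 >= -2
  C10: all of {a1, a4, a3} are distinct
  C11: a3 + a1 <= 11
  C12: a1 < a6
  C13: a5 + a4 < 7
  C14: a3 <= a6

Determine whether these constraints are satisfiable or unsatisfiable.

Satisfiable

Setting (a1, a2, a3, a4, a5, a6) = (5, 3, 4, 3, 3, 6) satisfies everything: constraint 1: a4 + a6 = 9; constraint 2: a4 - a5 = 0, and the others follow.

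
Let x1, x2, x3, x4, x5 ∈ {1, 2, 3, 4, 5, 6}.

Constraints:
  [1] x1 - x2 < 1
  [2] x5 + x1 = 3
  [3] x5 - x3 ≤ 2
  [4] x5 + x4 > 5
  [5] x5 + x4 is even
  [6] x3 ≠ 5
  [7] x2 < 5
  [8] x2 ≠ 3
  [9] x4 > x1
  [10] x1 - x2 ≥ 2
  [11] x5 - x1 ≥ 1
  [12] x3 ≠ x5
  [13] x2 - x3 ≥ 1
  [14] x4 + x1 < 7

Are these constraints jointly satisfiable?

Constraints 3, 10, 11, and 13 give x2 − x3 ≥ 1, x3 − x5 ≥ -2, x5 − x1 ≥ 1, x1 − x2 ≥ 2.
Adding all 4 inequalities: the left sides telescope to 0, and the right sides sum to 1 + (-2) + 1 + 2 = 2. So 0 ≥ 2, which is false.

Unsatisfiable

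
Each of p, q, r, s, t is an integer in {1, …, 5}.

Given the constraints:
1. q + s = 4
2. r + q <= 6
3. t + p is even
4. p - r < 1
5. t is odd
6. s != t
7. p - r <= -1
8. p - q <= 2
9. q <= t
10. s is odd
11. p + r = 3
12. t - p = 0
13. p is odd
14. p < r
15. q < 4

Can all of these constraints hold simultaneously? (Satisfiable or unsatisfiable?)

One satisfying assignment is p = 1, q = 1, r = 2, s = 3, t = 1.
For the less obvious constraints — constraint 1: q + s = 4; constraint 2: r + q = 3 — and the others hold by inspection.

Satisfiable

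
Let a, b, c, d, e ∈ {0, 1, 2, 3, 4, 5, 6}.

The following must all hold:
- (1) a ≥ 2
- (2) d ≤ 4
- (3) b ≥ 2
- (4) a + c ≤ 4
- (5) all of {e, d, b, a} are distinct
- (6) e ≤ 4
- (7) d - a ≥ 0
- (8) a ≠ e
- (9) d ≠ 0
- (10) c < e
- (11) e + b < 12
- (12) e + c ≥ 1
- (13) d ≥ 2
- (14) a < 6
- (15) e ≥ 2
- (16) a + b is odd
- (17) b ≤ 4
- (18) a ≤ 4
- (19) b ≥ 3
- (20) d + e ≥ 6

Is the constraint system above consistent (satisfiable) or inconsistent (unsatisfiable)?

Constraints 1, 2, 3, 6, 13, 15, 17, and 18 confine each of e, d, b, a to the 3 values {2, …, 4}.
Constraint 5 requires all 4 of them to be distinct, but only 3 values are available — impossible by the pigeonhole principle.

Unsatisfiable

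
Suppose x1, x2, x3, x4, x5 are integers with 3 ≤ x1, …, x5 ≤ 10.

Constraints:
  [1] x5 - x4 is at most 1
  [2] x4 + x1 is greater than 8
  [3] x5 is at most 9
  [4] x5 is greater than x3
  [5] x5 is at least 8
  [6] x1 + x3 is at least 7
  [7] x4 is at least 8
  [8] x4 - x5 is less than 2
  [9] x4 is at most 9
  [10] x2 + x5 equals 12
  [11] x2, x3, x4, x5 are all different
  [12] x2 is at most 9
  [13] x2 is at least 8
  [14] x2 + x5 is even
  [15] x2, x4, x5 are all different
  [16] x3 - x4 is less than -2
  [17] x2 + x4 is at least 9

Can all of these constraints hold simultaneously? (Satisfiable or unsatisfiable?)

Constraints 3, 5, 7, 9, 12, and 13 confine each of x2, x4, x5 to the 2 values {8, 9}.
Constraint 15 requires all 3 of them to be distinct, but only 2 values are available — impossible by the pigeonhole principle.

Unsatisfiable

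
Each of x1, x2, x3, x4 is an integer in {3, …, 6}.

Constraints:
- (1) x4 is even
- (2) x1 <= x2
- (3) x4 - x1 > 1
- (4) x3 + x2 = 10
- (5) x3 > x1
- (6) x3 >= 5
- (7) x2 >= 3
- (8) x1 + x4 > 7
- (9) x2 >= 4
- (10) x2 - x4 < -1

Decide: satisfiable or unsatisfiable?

The assignment x1 = 3, x2 = 4, x3 = 6, x4 = 6 works:
  constraint 3 holds since x4 - x1 = 3.
  constraint 4 holds since x3 + x2 = 10.
  constraint 8 holds since x1 + x4 = 9.
The rest check out directly.

Satisfiable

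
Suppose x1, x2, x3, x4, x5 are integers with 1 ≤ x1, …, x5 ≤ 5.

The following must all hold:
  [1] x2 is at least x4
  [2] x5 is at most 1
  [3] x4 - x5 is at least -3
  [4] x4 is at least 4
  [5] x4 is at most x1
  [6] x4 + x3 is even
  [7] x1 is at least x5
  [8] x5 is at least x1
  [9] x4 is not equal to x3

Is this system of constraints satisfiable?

From constraints 4 and 5: x1 ≥ x4 and x4 ≥ 4, so x1 ≥ 4. From constraints 2 and 8: x1 ≤ x5 and x5 ≤ 1, so x1 ≤ 1. But 1 < 4, so no value of x1 works.

Unsatisfiable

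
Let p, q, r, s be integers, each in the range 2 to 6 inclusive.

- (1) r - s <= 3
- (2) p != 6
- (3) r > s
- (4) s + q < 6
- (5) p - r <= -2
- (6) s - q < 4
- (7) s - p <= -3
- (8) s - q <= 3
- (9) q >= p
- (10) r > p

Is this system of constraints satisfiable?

Unsatisfiable

Constraints 1, 5, and 7 give p − s ≥ 3, s − r ≥ -3, r − p ≥ 2.
Adding all 3 inequalities: the left sides telescope to 0, and the right sides sum to 3 + (-3) + 2 = 2. So 0 ≥ 2, which is false.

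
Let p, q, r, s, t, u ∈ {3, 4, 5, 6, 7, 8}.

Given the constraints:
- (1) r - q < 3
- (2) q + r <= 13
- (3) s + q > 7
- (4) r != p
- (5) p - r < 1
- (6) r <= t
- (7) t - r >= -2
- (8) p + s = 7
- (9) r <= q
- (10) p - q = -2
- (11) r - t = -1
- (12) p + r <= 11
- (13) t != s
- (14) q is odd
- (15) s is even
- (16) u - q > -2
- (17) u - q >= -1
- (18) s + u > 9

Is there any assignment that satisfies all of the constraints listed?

Try p = 3, q = 5, r = 5, s = 4, t = 6, u = 6.
Check constraint 1: r - q = 0; constraint 2: q + r = 10. The remaining constraints are straightforward to verify.

Satisfiable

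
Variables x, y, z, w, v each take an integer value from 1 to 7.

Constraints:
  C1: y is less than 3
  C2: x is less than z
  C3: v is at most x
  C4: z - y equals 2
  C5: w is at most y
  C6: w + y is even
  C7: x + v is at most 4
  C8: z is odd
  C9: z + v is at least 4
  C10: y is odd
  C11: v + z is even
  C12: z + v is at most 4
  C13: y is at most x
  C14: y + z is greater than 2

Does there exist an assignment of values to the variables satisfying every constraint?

Satisfiable

The assignment x = 1, y = 1, z = 3, w = 1, v = 1 works:
  constraint 4 holds since z - y = 2.
  constraint 7 holds since x + v = 2.
The rest check out directly.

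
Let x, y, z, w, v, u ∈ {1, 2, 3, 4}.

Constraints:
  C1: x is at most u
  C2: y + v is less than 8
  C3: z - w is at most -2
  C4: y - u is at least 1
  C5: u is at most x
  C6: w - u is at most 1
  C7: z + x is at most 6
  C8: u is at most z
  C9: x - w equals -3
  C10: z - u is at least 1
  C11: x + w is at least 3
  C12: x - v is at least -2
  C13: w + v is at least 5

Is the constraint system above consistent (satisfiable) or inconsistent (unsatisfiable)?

Constraints 3, 6, and 10 give z − u ≥ 1, u − w ≥ -1, w − z ≥ 2.
Adding all 3 inequalities: the left sides telescope to 0, and the right sides sum to 1 + (-1) + 2 = 2. So 0 ≥ 2, which is false.

Unsatisfiable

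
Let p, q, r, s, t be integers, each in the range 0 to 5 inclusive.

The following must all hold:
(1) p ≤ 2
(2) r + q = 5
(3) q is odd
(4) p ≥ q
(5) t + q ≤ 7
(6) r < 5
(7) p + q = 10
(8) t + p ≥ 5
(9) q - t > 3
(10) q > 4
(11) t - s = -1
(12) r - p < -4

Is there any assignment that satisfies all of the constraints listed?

From constraint 10: q ≥ 5. From constraints 1 and 4: q ≤ p and p ≤ 2, so q ≤ 2. But 2 < 5, so no value of q works.

Unsatisfiable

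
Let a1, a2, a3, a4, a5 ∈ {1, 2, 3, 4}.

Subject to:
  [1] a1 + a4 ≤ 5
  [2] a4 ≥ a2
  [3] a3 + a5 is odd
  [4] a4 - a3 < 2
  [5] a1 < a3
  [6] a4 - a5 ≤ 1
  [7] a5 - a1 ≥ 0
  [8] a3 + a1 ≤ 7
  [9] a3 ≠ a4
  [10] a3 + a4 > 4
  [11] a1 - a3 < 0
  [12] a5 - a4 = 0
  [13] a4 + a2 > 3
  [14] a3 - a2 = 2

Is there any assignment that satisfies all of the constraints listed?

Satisfiable

One satisfying assignment is a1 = 1, a2 = 1, a3 = 3, a4 = 4, a5 = 4.
For the less obvious constraints — constraint 1: a1 + a4 = 5; constraint 4: a4 - a3 = 1 — and the others hold by inspection.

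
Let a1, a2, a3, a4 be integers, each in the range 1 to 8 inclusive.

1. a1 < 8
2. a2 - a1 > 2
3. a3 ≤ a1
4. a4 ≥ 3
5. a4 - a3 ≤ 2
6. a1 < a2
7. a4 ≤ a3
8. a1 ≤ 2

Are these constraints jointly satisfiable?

Unsatisfiable

From constraints 4 and 7: a3 ≥ a4 and a4 ≥ 3, so a3 ≥ 3. From constraints 3 and 8: a3 ≤ a1 and a1 ≤ 2, so a3 ≤ 2. But 2 < 3, so no value of a3 works.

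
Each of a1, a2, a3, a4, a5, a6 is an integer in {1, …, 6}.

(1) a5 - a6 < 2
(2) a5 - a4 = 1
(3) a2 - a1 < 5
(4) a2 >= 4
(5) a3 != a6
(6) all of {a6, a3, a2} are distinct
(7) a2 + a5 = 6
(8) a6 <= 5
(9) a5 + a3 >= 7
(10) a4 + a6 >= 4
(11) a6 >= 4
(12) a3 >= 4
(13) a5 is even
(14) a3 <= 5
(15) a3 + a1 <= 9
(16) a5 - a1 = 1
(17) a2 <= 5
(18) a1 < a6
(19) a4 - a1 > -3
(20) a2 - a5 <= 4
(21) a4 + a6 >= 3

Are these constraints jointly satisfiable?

Unsatisfiable

Constraints 4, 8, 11, 12, 14, and 17 confine each of a6, a3, a2 to the 2 values {4, 5}.
Constraint 6 requires all 3 of them to be distinct, but only 2 values are available — impossible by the pigeonhole principle.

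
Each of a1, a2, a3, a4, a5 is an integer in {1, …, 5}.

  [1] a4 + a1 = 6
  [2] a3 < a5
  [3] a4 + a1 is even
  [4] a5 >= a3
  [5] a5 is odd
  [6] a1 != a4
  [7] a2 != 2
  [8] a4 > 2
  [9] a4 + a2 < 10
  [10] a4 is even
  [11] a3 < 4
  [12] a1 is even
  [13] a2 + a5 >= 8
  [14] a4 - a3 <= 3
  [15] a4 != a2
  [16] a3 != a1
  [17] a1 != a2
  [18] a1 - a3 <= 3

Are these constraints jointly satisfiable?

Satisfiable

The assignment a1 = 2, a2 = 5, a3 = 1, a4 = 4, a5 = 5 works:
  constraint 1 holds since a4 + a1 = 6.
  constraint 9 holds since a4 + a2 = 9.
  constraint 13 holds since a2 + a5 = 10.
The rest check out directly.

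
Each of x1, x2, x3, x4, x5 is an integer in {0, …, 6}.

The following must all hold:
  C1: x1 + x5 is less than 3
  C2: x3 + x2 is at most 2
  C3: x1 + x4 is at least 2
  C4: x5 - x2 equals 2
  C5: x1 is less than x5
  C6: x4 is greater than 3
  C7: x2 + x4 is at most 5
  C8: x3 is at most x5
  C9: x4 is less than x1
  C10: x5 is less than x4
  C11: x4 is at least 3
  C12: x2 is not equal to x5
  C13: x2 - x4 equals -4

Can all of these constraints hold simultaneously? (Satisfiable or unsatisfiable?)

Constraints 5, 9, and 10 give x4 < x1, x1 < x5, x5 < x4. Chaining: x4 < x1 < x5 < x4, which forces x4 < x4 — impossible.

Unsatisfiable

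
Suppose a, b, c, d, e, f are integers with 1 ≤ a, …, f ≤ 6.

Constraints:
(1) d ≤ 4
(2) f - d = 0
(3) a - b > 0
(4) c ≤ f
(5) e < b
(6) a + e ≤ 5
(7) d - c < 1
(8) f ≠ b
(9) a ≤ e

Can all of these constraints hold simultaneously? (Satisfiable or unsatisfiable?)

Constraints 3, 5, and 9 give e < b, b < a, a ≤ e. Chaining: e < b < a ≤ e, which forces e < e — impossible.

Unsatisfiable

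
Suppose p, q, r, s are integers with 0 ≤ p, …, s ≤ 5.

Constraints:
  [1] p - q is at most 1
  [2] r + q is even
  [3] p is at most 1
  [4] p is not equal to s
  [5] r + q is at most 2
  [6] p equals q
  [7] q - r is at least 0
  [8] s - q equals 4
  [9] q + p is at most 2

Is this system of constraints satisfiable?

Satisfiable

The assignment p = 0, q = 0, r = 0, s = 4 works:
  constraint 1 holds since p - q = 0.
  constraint 5 holds since r + q = 0.
The rest check out directly.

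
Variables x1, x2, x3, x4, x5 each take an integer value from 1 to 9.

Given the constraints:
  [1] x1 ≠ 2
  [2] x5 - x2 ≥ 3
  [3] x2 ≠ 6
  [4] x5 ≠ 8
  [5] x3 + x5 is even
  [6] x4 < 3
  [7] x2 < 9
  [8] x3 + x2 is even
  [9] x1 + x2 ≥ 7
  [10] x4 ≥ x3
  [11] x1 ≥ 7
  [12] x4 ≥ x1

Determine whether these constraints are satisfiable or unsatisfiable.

Unsatisfiable

From constraints 11 and 12: x4 ≥ x1 and x1 ≥ 7, so x4 ≥ 7. From constraint 6: x4 ≤ 2. But 2 < 7, so no value of x4 works.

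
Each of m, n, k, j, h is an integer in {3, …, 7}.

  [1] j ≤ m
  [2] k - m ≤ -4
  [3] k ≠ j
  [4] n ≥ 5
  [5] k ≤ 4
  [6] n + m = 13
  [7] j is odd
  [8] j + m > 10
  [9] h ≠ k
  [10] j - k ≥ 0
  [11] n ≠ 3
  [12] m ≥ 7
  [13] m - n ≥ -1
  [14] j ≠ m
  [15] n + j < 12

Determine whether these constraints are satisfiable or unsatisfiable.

Satisfiable

Setting (m, n, k, j, h) = (7, 6, 3, 5, 6) satisfies everything: constraint 2: k - m = -4; constraint 6: n + m = 13, and the others follow.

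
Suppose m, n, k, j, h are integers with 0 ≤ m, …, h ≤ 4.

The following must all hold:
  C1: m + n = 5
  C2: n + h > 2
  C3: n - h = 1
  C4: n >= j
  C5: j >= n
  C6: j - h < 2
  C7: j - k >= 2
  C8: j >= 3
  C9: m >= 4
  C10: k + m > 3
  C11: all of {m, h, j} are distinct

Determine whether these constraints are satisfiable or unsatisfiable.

From constraint 9: m ≥ 4. From constraints 4 and 8: n ≥ j ≥ 3. Hence m + n ≥ 7. But constraint 1 requires m + n = 5, and 5 < 7. Contradiction.

Unsatisfiable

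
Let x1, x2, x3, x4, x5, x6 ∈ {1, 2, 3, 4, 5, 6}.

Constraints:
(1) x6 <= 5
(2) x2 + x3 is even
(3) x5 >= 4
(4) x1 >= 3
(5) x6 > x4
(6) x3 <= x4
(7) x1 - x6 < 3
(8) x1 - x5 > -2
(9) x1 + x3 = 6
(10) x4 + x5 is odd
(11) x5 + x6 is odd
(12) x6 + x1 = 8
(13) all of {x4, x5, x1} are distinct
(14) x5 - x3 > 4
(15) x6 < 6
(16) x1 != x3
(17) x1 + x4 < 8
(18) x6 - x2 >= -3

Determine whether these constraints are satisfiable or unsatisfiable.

Satisfiable

Take x1 = 5, x2 = 5, x3 = 1, x4 = 1, x5 = 6, x6 = 3. Then constraint 7: x1 - x6 = 2; constraint 8: x1 - x5 = -1, and every other listed constraint is also met.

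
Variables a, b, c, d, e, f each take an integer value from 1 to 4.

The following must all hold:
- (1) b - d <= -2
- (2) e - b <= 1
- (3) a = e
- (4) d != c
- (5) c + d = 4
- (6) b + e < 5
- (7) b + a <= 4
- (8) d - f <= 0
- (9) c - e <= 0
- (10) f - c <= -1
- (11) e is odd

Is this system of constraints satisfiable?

Unsatisfiable

Constraints 1, 2, 8, 9, and 10 give c − f ≥ 1, f − d ≥ 0, d − b ≥ 2, b − e ≥ -1, e − c ≥ 0.
Adding all 5 inequalities: the left sides telescope to 0, and the right sides sum to 1 + 0 + 2 + (-1) + 0 = 2. So 0 ≥ 2, which is false.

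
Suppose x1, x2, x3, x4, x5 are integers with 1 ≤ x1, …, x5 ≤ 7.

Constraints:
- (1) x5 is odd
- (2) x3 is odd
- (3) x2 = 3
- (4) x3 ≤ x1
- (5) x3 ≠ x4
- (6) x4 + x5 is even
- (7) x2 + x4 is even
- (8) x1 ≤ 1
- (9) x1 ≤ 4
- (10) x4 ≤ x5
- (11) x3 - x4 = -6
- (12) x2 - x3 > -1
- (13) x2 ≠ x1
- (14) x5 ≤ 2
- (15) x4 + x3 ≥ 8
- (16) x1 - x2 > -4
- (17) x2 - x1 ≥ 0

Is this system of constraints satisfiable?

Unsatisfiable

From constraints 10 and 14: x4 ≤ x5 ≤ 2. From constraints 4 and 9: x3 ≤ x1 ≤ 4. Hence x4 + x3 ≤ 6. But constraint 15 requires x4 + x3 ≥ 8, and 8 > 6. Contradiction.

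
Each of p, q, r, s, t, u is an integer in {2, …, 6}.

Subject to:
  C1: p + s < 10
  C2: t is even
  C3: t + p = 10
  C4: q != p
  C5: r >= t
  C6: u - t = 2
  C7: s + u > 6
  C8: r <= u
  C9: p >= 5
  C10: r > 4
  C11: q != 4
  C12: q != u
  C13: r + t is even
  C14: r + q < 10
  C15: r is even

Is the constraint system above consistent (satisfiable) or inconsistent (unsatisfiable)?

Take p = 6, q = 3, r = 6, s = 2, t = 4, u = 6. Then constraint 1: p + s = 8; constraint 3: t + p = 10, and every other listed constraint is also met.

Satisfiable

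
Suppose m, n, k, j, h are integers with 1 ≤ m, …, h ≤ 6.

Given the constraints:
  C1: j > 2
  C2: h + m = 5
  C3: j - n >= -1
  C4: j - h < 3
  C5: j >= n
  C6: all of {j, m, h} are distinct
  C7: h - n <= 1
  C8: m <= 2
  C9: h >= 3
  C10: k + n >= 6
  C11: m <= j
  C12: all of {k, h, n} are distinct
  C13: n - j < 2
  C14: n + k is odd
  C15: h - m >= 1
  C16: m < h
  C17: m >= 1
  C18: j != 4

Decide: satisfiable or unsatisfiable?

One satisfying assignment is m = 1, n = 5, k = 2, j = 5, h = 4.
For the less obvious constraints — constraint 2: h + m = 5; constraint 3: j - n = 0; constraint 4: j - h = 1 — and the others hold by inspection.

Satisfiable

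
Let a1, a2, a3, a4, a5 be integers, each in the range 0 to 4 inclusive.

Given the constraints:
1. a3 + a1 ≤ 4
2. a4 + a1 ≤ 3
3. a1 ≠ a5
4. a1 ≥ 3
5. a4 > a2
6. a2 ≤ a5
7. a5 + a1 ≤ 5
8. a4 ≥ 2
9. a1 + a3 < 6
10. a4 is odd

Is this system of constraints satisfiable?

Unsatisfiable

From constraint 8: a4 ≥ 2. From constraint 4: a1 ≥ 3. Hence a4 + a1 ≥ 5. But constraint 2 requires a4 + a1 ≤ 3, and 3 < 5. Contradiction.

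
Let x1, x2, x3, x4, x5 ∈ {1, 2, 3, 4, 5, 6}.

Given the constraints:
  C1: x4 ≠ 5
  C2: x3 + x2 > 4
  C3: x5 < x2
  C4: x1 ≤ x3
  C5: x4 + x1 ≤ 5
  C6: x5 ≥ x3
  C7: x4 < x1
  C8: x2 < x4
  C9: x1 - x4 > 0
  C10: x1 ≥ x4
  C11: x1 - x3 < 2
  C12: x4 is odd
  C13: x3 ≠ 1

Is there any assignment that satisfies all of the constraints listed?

Constraints 3, 4, 6, 8, and 9 give x2 < x4, x4 < x1, x1 ≤ x3, x3 ≤ x5, x5 < x2. Chaining: x2 < x4 < x1 ≤ x3 ≤ x5 < x2, which forces x2 < x2 — impossible.

Unsatisfiable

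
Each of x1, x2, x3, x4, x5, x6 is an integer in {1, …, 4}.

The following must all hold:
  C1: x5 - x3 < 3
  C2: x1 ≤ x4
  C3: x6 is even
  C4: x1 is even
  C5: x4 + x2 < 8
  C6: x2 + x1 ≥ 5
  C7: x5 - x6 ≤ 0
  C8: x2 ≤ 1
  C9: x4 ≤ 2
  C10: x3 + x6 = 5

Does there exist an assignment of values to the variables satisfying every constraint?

From constraint 8: x2 ≤ 1. From constraints 2 and 9: x1 ≤ x4 ≤ 2. Hence x2 + x1 ≤ 3. But constraint 6 requires x2 + x1 ≥ 5, and 5 > 3. Contradiction.

Unsatisfiable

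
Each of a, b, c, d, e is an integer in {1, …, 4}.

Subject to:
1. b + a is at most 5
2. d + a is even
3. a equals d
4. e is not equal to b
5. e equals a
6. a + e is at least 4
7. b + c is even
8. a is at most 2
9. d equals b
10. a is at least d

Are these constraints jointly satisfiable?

From constraints 3, 5, and 9, e = a = d = b, so e = b. But constraint 4 says e ≠ b. Contradiction.

Unsatisfiable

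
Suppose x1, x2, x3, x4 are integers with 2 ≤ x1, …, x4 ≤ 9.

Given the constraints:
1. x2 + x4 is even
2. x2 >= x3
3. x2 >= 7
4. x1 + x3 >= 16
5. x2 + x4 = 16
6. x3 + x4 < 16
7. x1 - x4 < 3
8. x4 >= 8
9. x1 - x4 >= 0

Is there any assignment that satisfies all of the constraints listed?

Satisfiable

One satisfying assignment is x1 = 9, x2 = 8, x3 = 7, x4 = 8.
For the less obvious constraints — constraint 4: x1 + x3 = 16; constraint 5: x2 + x4 = 16; constraint 6: x3 + x4 = 15 — and the others hold by inspection.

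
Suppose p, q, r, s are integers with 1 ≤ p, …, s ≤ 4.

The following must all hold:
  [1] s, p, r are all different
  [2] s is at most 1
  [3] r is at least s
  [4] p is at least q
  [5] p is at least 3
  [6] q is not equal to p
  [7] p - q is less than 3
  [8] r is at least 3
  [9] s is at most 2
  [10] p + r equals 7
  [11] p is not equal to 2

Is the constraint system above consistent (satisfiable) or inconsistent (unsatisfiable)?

Satisfiable

Take p = 4, q = 2, r = 3, s = 1. Then constraint 7: p - q = 2; constraint 10: p + r = 7, and every other listed constraint is also met.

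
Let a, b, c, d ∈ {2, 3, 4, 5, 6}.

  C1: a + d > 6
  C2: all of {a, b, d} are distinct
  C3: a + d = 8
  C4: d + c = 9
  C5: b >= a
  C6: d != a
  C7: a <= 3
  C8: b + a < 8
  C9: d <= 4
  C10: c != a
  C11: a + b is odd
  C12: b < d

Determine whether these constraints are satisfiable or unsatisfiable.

From constraint 7: a ≤ 3. From constraint 9: d ≤ 4. Hence a + d ≤ 7. But constraint 3 requires a + d = 8, and 8 > 7. Contradiction.

Unsatisfiable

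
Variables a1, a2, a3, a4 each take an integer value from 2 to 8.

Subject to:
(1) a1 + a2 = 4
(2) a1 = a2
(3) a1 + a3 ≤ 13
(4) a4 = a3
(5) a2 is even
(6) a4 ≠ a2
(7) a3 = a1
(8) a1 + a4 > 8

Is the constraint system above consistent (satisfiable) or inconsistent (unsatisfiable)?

Unsatisfiable

From constraints 2, 4, and 7, a4 = a3 = a1 = a2, so a4 = a2. But constraint 6 says a4 ≠ a2. Contradiction.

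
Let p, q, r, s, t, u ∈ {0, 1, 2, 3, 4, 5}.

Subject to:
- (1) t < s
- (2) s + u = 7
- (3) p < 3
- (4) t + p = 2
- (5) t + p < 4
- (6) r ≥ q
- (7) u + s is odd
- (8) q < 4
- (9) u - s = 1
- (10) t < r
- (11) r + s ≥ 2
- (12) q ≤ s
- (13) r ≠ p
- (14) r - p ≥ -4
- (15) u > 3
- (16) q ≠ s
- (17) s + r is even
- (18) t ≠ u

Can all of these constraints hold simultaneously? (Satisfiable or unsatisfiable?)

Setting (p, q, r, s, t, u) = (2, 1, 1, 3, 0, 4) satisfies everything: constraint 2: s + u = 7; constraint 4: t + p = 2; constraint 5: t + p = 2, and the others follow.

Satisfiable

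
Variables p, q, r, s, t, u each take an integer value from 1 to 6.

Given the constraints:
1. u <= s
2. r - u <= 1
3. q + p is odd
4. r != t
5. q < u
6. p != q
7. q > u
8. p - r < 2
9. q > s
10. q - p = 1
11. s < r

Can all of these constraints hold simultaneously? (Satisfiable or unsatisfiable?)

Constraints 1, 5, and 9 give q < u, u ≤ s, s < q. Chaining: q < u ≤ s < q, which forces q < q — impossible.

Unsatisfiable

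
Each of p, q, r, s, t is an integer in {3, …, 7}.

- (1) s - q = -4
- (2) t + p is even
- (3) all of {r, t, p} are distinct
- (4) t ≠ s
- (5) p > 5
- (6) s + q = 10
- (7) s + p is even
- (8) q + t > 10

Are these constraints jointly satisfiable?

Setting (p, q, r, s, t) = (7, 7, 3, 3, 5) satisfies everything: constraint 1: s - q = -4; constraint 6: s + q = 10; constraint 8: q + t = 12, and the others follow.

Satisfiable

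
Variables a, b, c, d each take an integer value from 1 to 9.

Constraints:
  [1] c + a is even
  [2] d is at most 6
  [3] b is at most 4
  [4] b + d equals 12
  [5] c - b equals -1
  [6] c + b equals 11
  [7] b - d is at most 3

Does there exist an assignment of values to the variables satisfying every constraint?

Unsatisfiable

From constraint 3: b ≤ 4. From constraint 2: d ≤ 6. Hence b + d ≤ 10. But constraint 4 requires b + d = 12, and 12 > 10. Contradiction.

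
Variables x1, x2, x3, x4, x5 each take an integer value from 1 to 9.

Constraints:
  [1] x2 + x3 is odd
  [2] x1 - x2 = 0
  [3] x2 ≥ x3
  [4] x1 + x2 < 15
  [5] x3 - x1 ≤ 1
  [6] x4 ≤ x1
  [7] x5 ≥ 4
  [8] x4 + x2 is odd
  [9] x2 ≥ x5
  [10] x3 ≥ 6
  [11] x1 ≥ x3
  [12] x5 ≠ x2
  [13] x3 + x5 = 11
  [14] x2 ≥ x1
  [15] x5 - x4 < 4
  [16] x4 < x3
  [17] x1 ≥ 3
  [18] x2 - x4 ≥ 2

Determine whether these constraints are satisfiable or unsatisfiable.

One satisfying assignment is x1 = 7, x2 = 7, x3 = 6, x4 = 2, x5 = 5.
For the less obvious constraints — constraint 2: x1 - x2 = 0; constraint 4: x1 + x2 = 14; constraint 5: x3 - x1 = -1 — and the others hold by inspection.

Satisfiable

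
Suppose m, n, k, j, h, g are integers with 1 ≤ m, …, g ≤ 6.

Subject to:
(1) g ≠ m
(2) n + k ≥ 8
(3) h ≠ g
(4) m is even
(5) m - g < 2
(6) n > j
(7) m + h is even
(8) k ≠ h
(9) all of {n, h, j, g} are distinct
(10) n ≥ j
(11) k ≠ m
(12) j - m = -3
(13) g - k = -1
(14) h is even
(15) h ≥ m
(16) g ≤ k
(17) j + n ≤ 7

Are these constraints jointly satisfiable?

The assignment m = 4, n = 3, k = 6, j = 1, h = 4, g = 5 works:
  constraint 2 holds since n + k = 9.
  constraint 5 holds since m - g = -1.
The rest check out directly.

Satisfiable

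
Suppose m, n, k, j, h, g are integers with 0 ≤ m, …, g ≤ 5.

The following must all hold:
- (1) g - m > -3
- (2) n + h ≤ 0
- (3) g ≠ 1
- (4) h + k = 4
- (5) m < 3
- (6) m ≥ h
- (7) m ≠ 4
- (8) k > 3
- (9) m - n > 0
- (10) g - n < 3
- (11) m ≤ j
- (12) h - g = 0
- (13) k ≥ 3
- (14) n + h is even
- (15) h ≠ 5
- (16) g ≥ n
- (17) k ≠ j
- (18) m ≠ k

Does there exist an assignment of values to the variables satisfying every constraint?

Satisfiable

Take m = 2, n = 0, k = 4, j = 2, h = 0, g = 0. Then constraint 1: g - m = -2; constraint 2: n + h = 0; constraint 4: h + k = 4, and every other listed constraint is also met.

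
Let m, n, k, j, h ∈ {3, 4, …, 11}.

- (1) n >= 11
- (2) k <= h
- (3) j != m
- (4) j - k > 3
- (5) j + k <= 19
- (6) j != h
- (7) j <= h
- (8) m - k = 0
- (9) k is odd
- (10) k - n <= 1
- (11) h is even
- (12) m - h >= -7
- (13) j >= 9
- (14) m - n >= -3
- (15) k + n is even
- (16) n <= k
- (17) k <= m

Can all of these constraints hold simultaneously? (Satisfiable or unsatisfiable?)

From constraint 13: j ≥ 9. From constraints 1 and 16: k ≥ n ≥ 11. Hence j + k ≥ 20. But constraint 5 requires j + k ≤ 19, and 19 < 20. Contradiction.

Unsatisfiable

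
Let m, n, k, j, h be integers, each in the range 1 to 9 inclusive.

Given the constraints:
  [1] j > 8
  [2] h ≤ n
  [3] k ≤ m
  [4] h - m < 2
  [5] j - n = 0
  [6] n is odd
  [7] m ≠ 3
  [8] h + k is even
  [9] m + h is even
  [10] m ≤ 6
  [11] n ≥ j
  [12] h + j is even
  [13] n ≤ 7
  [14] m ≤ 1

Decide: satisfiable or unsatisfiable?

From constraint 1: j ≥ 9. From constraints 11 and 13: j ≤ n and n ≤ 7, so j ≤ 7. But 7 < 9, so no value of j works.

Unsatisfiable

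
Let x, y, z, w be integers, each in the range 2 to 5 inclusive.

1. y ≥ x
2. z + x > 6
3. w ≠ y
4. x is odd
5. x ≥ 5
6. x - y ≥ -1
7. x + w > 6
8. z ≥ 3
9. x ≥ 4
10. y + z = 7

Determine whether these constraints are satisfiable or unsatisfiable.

From constraints 1 and 5: y ≥ x ≥ 5. From constraint 8: z ≥ 3. Hence y + z ≥ 8. But constraint 10 requires y + z = 7, and 7 < 8. Contradiction.

Unsatisfiable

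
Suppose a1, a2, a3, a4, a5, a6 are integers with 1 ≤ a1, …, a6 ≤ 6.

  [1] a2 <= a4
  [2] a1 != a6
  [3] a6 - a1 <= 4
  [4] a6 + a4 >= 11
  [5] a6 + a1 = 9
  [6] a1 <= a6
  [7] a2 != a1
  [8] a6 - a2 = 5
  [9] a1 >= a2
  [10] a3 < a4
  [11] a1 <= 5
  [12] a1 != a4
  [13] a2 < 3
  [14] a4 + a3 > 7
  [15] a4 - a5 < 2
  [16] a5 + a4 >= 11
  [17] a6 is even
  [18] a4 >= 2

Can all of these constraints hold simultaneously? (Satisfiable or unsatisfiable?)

Satisfiable

Setting (a1, a2, a3, a4, a5, a6) = (3, 1, 2, 6, 6, 6) satisfies everything: constraint 3: a6 - a1 = 3; constraint 4: a6 + a4 = 12; constraint 5: a6 + a1 = 9, and the others follow.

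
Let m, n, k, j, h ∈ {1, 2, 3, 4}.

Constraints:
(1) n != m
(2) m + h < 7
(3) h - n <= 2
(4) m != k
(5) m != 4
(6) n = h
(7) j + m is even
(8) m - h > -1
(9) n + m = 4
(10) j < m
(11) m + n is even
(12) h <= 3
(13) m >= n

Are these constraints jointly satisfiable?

The assignment m = 3, n = 1, k = 1, j = 1, h = 1 works:
  constraint 2 holds since m + h = 4.
  constraint 3 holds since h - n = 0.
  constraint 8 holds since m - h = 2.
The rest check out directly.

Satisfiable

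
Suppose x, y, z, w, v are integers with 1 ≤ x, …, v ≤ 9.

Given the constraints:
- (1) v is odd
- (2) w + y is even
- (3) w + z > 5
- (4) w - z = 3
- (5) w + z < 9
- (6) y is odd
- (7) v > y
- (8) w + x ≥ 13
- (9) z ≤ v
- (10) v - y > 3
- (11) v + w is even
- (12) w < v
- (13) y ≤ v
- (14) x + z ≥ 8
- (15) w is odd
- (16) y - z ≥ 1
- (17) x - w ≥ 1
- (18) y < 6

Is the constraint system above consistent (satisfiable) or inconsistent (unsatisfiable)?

Take x = 8, y = 5, z = 2, w = 5, v = 9. Then constraint 3: w + z = 7; constraint 4: w - z = 3; constraint 5: w + z = 7, and every other listed constraint is also met.

Satisfiable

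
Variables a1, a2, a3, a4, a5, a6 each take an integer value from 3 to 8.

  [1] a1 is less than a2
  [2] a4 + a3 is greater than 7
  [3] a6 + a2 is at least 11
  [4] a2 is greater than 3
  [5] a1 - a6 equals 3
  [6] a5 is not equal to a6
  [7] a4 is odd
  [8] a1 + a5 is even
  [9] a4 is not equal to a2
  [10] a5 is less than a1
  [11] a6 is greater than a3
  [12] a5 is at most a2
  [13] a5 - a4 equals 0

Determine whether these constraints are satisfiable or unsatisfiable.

Satisfiable

The assignment a1 = 7, a2 = 8, a3 = 3, a4 = 5, a5 = 5, a6 = 4 works:
  constraint 2 holds since a4 + a3 = 8.
  constraint 3 holds since a6 + a2 = 12.
The rest check out directly.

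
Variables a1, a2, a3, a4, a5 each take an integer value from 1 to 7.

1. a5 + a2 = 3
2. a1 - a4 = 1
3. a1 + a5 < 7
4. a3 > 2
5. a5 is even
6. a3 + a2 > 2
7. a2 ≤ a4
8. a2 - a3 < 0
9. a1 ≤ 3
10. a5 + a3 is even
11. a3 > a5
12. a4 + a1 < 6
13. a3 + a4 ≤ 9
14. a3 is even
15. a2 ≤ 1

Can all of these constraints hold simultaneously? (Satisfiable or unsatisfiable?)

Setting (a1, a2, a3, a4, a5) = (3, 1, 4, 2, 2) satisfies everything: constraint 1: a5 + a2 = 3; constraint 2: a1 - a4 = 1, and the others follow.

Satisfiable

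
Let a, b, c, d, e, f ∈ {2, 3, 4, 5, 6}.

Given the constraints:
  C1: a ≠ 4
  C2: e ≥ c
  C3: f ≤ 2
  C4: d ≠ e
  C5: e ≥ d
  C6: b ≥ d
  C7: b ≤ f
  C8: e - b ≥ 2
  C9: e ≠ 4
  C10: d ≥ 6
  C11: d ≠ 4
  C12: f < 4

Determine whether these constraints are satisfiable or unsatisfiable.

Unsatisfiable

From constraints 6 and 10: b ≥ d and d ≥ 6, so b ≥ 6. From constraints 3 and 7: b ≤ f and f ≤ 2, so b ≤ 2. But 2 < 6, so no value of b works.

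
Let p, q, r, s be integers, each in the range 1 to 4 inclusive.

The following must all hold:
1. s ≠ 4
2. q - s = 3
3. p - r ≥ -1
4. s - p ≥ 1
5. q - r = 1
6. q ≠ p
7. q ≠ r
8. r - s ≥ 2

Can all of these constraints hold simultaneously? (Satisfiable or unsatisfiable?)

Unsatisfiable

Constraints 3, 4, and 8 give r − s ≥ 2, s − p ≥ 1, p − r ≥ -1.
Adding all 3 inequalities: the left sides telescope to 0, and the right sides sum to 2 + 1 + (-1) = 2. So 0 ≥ 2, which is false.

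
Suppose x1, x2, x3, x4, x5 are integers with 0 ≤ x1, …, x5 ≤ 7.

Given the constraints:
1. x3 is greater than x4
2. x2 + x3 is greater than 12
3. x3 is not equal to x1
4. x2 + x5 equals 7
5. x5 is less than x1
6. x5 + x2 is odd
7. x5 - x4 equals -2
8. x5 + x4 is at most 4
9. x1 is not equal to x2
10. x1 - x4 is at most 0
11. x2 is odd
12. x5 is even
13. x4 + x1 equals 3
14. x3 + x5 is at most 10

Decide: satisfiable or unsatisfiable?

One satisfying assignment is x1 = 1, x2 = 7, x3 = 7, x4 = 2, x5 = 0.
For the less obvious constraints — constraint 2: x2 + x3 = 14; constraint 4: x2 + x5 = 7; constraint 7: x5 - x4 = -2 — and the others hold by inspection.

Satisfiable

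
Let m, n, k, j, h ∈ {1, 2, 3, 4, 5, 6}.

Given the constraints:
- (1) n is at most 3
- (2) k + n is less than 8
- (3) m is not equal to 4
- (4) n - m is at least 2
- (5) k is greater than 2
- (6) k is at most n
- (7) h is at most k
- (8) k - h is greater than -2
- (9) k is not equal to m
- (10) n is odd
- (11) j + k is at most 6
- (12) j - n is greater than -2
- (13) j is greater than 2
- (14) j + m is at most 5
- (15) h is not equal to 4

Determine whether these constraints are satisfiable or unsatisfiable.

Satisfiable

Try m = 1, n = 3, k = 3, j = 3, h = 3.
Check constraint 2: k + n = 6; constraint 4: n - m = 2. The remaining constraints are straightforward to verify.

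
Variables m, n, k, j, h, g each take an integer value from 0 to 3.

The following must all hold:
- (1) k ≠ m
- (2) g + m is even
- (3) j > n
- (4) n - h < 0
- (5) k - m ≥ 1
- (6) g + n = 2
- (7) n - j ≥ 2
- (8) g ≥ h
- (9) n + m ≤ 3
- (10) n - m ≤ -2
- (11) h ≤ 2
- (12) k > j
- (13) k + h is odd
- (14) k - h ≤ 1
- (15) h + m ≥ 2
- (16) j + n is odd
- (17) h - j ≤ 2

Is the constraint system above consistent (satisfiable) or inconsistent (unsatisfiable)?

Constraints 5, 7, 10, 14, and 17 give j − h ≥ -2, h − k ≥ -1, k − m ≥ 1, m − n ≥ 2, n − j ≥ 2.
Adding all 5 inequalities: the left sides telescope to 0, and the right sides sum to (-2) + (-1) + 1 + 2 + 2 = 2. So 0 ≥ 2, which is false.

Unsatisfiable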